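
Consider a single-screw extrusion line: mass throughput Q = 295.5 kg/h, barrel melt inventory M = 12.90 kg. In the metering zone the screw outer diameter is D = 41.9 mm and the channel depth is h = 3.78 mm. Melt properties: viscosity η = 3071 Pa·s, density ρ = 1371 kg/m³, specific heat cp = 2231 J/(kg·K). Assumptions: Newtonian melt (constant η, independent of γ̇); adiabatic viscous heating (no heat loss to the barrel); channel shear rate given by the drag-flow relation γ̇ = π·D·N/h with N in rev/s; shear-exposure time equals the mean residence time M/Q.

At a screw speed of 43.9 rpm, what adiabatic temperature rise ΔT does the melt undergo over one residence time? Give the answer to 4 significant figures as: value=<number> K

value=102.4 K

Convert throughput: Q = 295.5 kg/h = 295.5/3600 = 0.0820833 kg/s
t_res = M / Q_s = 12.90 / 0.0820833 = 157.157 s
D = 41.9 mm = 0.0419 m;  h = 3.78 mm = 0.00378 m;  N = 43.9 rpm / 60 = 0.731667 rev/s
γ̇ = π D N / h = (π)(0.0419)(0.731667) / 0.00378 = 25.4792 s⁻¹
ΔT = η·γ̇²·t_res/(ρ·cp) = [3071 × 25.4792² × 157.157] / [1371 × 2231] = 102.435 K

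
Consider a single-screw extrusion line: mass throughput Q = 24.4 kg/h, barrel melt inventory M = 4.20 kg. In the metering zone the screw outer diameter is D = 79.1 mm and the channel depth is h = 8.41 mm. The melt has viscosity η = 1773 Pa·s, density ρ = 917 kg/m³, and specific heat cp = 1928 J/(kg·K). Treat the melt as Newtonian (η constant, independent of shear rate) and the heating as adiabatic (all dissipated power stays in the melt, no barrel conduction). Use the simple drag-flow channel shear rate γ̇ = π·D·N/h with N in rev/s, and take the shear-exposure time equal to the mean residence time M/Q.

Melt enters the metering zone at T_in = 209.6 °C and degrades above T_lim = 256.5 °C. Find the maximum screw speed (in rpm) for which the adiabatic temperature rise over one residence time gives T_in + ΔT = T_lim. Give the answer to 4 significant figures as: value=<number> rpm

Convert throughput: Q = 24.4 kg/h = 24.4/3600 = 0.00677778 kg/s
t_res = M / Q_s = 4.20 / 0.00677778 = 619.672 s
Geometry in SI: D = 79.1 mm → 0.0791 m, h = 8.41 mm → 0.00841 m
ΔT_a = T_lim − T_in = 256.5 °C − 209.6 °C = 46.9 K
Invert ΔT = ηγ̇²t_res/(ρcp) for γ̇: γ̇_max² = ΔT_a ρ cp / (η t_res) = 46.9·917·1928 / (1773·619.672) = 75.4707 s⁻²
Take the square root: γ̇_max = √(75.4707) = 8.68739 s⁻¹
N_max = γ̇_max h / (πD) = 8.68739·0.00841/(π·0.0791) = 0.294008 rev/s → ×60 = 17.6405 rpm

value=17.64 rpm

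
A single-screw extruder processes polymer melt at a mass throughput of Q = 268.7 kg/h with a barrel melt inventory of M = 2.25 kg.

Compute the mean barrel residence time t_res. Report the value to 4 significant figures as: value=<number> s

value=30.15 s

Convert throughput: Q = 268.7 kg/h = 268.7/3600 = 0.0746389 kg/s
t_res = M / Q_s = 2.25 ÷ 0.0746389 = 30.1451 s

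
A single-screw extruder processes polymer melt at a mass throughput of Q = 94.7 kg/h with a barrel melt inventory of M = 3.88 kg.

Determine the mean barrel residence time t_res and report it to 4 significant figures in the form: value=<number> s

Convert throughput: Q = 94.7 kg/h = 94.7/3600 = 0.0263056 kg/s
t_res = M / Q_s = 3.88 ÷ 0.0263056 = 147.497 s

value=147.5 s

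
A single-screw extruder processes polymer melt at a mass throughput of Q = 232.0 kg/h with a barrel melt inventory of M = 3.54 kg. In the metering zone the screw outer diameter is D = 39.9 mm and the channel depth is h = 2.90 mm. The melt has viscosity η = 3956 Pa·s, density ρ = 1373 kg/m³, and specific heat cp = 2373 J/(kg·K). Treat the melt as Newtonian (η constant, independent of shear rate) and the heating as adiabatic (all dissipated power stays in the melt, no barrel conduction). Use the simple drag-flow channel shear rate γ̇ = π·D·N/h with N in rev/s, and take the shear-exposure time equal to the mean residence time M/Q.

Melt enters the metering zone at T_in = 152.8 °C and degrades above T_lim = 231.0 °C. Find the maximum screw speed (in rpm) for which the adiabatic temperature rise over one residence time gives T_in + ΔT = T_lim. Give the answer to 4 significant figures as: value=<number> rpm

Q_s = Q / 3600 = 232.0 / 3600 = 0.0644444 kg/s
Mean residence time: t_res = M/Q_s = 3.54 kg / 0.0644444 kg/s = 54.931 s
Convert to metres: D = 0.0399 m, h = 0.0029 m
Allowable rise: ΔT_a = T_lim − T_in = 231.0 − 152.8 = 78.2 K
γ̇_max² = ΔT_a·ρ·cp/(η·t_res) = 78.2·1373·2373/(3956·54.931) = 1172.47 s⁻²
γ̇_max = √1172.47 = 34.2413 s⁻¹
Solve γ̇ = πDN/h for N: N_max = γ̇_max·h/(π·D) = 34.2413 × 0.0029 / (π × 0.0399) = 0.792183 rev/s = 47.531 rpm

value=47.53 rpm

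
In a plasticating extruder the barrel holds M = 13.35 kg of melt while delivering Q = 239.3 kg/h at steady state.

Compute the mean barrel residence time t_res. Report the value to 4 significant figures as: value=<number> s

value=200.8 s

Throughput in SI: Q_s = 239.3 kg/h ÷ 3600 s/h = 0.0664722 kg/s
t_res = M / Q_s = 13.35 / 0.0664722 = 200.836 s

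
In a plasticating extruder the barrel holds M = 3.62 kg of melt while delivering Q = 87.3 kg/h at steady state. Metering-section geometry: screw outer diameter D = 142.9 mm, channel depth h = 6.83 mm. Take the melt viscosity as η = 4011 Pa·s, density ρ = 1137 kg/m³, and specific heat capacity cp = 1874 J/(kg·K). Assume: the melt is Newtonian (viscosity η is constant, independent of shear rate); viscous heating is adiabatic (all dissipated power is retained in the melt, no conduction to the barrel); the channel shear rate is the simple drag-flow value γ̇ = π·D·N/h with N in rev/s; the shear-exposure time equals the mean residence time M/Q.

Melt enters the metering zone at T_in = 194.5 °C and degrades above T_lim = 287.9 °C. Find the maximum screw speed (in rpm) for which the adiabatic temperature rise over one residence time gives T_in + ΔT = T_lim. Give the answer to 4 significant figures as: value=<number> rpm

value=16.64 rpm

Throughput in SI: Q_s = 87.3 kg/h ÷ 3600 s/h = 0.02425 kg/s
t_res = M / Q_s = 3.62 ÷ 0.02425 = 149.278 s
Convert to metres: D = 0.1429 m, h = 0.00683 m
ΔT_a = T_lim − T_in = 287.9 °C − 194.5 °C = 93.4 K
Invert ΔT = ηγ̇²t_res/(ρcp) for γ̇: γ̇_max² = ΔT_a ρ cp / (η t_res) = 93.4·1137·1874 / (4011·149.278) = 332.374 s⁻²
γ̇_max = sqrt(332.374) = 18.2311 s⁻¹
N_max = γ̇_max·h / (π·D) = 18.2311 · 0.00683 / (π · 0.1429) = 0.277365 rev/s = 16.6419 rpm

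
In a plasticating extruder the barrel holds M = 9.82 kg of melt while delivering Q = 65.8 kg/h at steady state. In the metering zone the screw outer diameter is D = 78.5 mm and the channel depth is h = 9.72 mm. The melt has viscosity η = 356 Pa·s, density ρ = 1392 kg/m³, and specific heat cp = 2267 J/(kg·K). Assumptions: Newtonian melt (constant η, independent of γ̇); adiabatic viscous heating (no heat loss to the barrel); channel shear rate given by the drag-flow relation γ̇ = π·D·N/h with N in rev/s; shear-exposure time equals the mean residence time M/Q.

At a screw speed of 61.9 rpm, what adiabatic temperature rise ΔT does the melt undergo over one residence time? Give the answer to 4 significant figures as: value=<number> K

Convert throughput: Q = 65.8 kg/h = 65.8/3600 = 0.0182778 kg/s
Mean residence time: t_res = M/Q_s = 9.82 kg / 0.0182778 kg/s = 537.264 s
Convert to SI: D = 0.0785 m, h = 0.00972 m, N = 61.9/60 = 1.03167 rev/s
Shear rate: γ̇ = πDN/h = π·0.0785·1.03167/0.00972 = 26.1754 s⁻¹
Adiabatic rise: ΔT = η γ̇² t_res / (ρ cp) = 356·(26.1754)²·537.264 / (1392·2267) = 41.5272 K

value=41.53 K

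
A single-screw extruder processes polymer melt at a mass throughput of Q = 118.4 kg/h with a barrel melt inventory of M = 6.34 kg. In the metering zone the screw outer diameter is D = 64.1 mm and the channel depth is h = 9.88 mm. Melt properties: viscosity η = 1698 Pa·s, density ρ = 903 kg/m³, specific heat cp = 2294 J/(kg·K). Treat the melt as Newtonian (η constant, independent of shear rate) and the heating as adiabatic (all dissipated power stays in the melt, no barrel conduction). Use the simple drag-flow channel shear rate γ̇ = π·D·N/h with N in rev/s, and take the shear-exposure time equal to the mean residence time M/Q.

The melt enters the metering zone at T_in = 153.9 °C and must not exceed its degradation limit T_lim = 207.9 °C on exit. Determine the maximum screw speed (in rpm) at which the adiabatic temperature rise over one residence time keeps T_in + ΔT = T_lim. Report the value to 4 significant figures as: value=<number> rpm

Convert throughput: Q = 118.4 kg/h = 118.4/3600 = 0.0328889 kg/s
t_res = M / Q_s = 6.34 / 0.0328889 = 192.77 s
D = 64.1 mm = 0.0641 m;  h = 9.88 mm = 0.00988 m
Allowable rise: ΔT_a = T_lim − T_in = 207.9 − 153.9 = 54 K
γ̇_max² = ΔT_a·ρ·cp/(η·t_res) = 54·903·2294/(1698·192.77) = 341.741 s⁻²
γ̇_max = sqrt(341.741) = 18.4862 s⁻¹
Solve γ̇ = πDN/h for N: N_max = γ̇_max·h/(π·D) = 18.4862 × 0.00988 / (π × 0.0641) = 0.90698 rev/s = 54.4188 rpm

value=54.42 rpm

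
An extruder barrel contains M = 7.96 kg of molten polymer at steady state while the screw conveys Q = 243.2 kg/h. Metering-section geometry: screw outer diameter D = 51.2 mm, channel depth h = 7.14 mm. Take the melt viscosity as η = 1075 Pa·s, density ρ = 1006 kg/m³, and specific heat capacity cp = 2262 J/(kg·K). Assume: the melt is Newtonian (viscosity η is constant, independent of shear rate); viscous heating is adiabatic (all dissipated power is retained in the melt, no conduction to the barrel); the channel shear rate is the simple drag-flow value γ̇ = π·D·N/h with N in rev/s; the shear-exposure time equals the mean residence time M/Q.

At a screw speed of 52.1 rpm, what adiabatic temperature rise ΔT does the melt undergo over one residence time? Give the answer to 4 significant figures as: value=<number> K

value=21.30 K

Convert throughput: Q = 243.2 kg/h = 243.2/3600 = 0.0675556 kg/s
t_res = M / Q_s = 7.96 / 0.0675556 = 117.829 s
D = 51.2 mm = 0.0512 m;  h = 7.14 mm = 0.00714 m;  N = 52.1 rpm / 60 = 0.868333 rev/s
Shear rate: γ̇ = πDN/h = π·0.0512·0.868333/0.00714 = 19.5618 s⁻¹
ΔT = η·γ̇²·t_res / (ρ·cp) = 1075 · (19.5618)² · 117.829 / (1006 · 2262) = 21.3003 K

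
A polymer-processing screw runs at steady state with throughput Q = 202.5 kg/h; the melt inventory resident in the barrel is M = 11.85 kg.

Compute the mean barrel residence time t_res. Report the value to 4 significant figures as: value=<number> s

Q_s = Q / 3600 = 202.5 / 3600 = 0.05625 kg/s
t_res = M / Q_s = 11.85 / 0.05625 = 210.667 s

value=210.7 s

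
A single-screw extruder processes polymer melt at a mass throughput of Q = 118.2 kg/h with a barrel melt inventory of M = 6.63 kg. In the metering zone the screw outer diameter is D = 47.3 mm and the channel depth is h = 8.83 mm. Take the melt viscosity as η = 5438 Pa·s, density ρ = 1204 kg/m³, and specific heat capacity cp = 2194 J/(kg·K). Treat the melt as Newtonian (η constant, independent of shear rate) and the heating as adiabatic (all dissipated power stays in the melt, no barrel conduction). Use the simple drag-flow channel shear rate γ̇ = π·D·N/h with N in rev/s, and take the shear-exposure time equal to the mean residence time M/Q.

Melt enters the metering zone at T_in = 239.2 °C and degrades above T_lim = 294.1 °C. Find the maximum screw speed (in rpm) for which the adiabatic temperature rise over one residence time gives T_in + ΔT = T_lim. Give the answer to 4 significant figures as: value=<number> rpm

Q_s = Q / 3600 = 118.2 / 3600 = 0.0328333 kg/s
t_res = M / Q_s = 6.63 ÷ 0.0328333 = 201.929 s
Convert to metres: D = 0.0473 m, h = 0.00883 m
Allowable rise: ΔT_a = T_lim − T_in = 294.1 − 239.2 = 54.9 K
γ̇_max² = ΔT_a·ρ·cp/(η·t_res) = 54.9·1204·2194/(5438·201.929) = 132.068 s⁻²
γ̇_max = √132.068 = 11.4921 s⁻¹
N_max = γ̇_max h / (πD) = 11.4921·0.00883/(π·0.0473) = 0.682887 rev/s → ×60 = 40.9732 rpm

value=40.97 rpm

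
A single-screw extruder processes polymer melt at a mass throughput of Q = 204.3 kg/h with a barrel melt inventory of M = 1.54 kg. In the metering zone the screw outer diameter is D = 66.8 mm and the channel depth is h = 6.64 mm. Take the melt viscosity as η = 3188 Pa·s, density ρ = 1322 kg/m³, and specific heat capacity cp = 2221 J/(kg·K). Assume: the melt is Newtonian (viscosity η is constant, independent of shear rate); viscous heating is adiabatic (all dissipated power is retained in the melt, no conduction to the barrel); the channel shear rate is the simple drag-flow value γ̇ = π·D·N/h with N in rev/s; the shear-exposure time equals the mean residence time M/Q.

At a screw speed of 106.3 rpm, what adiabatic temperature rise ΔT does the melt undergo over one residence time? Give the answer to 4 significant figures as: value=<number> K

value=92.38 K

Q_s = Q / 3600 = 204.3 / 3600 = 0.05675 kg/s
t_res = M / Q_s = 1.54 / 0.05675 = 27.1366 s
Geometry in metres: D = 66.8 mm → 0.0668 m, h = 6.64 mm → 0.00664 m; screw speed N = 106.3 rpm = 1.77167 rev/s
γ̇ = π·D·N / h = π · 0.0668 · 1.77167 / 0.00664 = 55.9938 s⁻¹
Adiabatic rise: ΔT = η γ̇² t_res / (ρ cp) = 3188·(55.9938)²·27.1366 / (1322·2221) = 92.3791 K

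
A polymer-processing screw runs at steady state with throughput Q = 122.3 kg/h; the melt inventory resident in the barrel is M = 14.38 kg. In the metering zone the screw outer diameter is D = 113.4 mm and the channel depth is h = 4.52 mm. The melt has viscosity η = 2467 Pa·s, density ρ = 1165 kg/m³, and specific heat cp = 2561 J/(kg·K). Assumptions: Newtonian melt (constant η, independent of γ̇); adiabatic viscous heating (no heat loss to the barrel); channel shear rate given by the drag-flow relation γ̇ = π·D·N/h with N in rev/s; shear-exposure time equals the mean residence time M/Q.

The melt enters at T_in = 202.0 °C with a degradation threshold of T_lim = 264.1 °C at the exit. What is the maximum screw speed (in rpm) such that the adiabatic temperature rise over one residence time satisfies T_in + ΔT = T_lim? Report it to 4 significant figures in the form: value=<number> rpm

value=10.14 rpm

Convert throughput: Q = 122.3 kg/h = 122.3/3600 = 0.0339722 kg/s
Mean residence time: t_res = M/Q_s = 14.38 kg / 0.0339722 kg/s = 423.287 s
D = 113.4 mm = 0.1134 m;  h = 4.52 mm = 0.00452 m
ΔT_a = T_lim − T_in = 264.1 °C − 202.0 °C = 62.1 K
Invert ΔT = ηγ̇²t_res/(ρcp) for γ̇: γ̇_max² = ΔT_a ρ cp / (η t_res) = 62.1·1165·2561 / (2467·423.287) = 177.428 s⁻²
Take the square root: γ̇_max = √(177.428) = 13.3202 s⁻¹
N_max = γ̇_max·h / (π·D) = 13.3202 · 0.00452 / (π · 0.1134) = 0.169 rev/s = 10.14 rpm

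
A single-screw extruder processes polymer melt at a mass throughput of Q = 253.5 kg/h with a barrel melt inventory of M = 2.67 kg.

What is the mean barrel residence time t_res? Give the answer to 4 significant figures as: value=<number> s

value=37.92 s

Q_s = Q / 3600 = 253.5 / 3600 = 0.0704167 kg/s
t_res = M / Q_s = 2.67 / 0.0704167 = 37.9172 s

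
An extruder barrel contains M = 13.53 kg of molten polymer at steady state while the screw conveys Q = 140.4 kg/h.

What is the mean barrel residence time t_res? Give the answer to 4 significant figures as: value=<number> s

Q_s = Q / 3600 = 140.4 / 3600 = 0.039 kg/s
t_res = M / Q_s = 13.53 / 0.039 = 346.923 s

value=346.9 s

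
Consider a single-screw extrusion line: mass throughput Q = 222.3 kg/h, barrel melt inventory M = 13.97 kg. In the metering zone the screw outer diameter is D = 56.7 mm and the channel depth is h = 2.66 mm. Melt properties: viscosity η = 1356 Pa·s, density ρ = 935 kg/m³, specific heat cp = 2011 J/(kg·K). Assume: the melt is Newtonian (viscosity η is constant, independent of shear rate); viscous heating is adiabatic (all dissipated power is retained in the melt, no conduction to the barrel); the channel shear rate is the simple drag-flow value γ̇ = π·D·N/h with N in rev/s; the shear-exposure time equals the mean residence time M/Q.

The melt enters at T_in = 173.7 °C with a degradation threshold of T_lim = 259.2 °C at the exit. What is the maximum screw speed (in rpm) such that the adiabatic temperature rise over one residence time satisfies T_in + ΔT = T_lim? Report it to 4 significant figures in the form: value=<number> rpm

value=20.51 rpm

Q_s = Q / 3600 = 222.3 / 3600 = 0.06175 kg/s
Mean residence time: t_res = M/Q_s = 13.97 kg / 0.06175 kg/s = 226.235 s
D = 56.7 mm = 0.0567 m;  h = 2.66 mm = 0.00266 m
Allowable rise: ΔT_a = T_lim − T_in = 259.2 − 173.7 = 85.5 K
Invert ΔT = ηγ̇²t_res/(ρcp) for γ̇: γ̇_max² = ΔT_a ρ cp / (η t_res) = 85.5·935·2011 / (1356·226.235) = 524.048 s⁻²
γ̇_max = √524.048 = 22.8921 s⁻¹
N_max = γ̇_max h / (πD) = 22.8921·0.00266/(π·0.0567) = 0.341849 rev/s → ×60 = 20.5109 rpm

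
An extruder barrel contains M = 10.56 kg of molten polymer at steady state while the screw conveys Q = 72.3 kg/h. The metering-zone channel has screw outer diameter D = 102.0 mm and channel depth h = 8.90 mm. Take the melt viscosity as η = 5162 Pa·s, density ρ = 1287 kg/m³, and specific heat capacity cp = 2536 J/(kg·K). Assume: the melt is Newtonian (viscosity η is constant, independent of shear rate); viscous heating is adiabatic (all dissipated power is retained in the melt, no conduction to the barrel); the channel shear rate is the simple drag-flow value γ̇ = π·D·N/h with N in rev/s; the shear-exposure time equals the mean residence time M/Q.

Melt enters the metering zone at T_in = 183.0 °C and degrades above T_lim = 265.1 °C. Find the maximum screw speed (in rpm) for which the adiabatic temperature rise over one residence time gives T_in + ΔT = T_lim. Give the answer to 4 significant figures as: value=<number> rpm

value=16.56 rpm

Throughput in SI: Q_s = 72.3 kg/h ÷ 3600 s/h = 0.0200833 kg/s
Mean residence time: t_res = M/Q_s = 10.56 kg / 0.0200833 kg/s = 525.809 s
Geometry in SI: D = 102.0 mm → 0.102 m, h = 8.90 mm → 0.0089 m
Allowable rise: ΔT_a = T_lim − T_in = 265.1 − 183.0 = 82.1 K
γ̇_max² = ΔT_a·ρ·cp / (η·t_res) = [82.1 × 1287 × 2536] / [5162 × 525.809] = 98.7245 s⁻²
γ̇_max = √98.7245 = 9.93602 s⁻¹
N_max = γ̇_max·h / (π·D) = 9.93602 · 0.0089 / (π · 0.102) = 0.275964 rev/s = 16.5578 rpm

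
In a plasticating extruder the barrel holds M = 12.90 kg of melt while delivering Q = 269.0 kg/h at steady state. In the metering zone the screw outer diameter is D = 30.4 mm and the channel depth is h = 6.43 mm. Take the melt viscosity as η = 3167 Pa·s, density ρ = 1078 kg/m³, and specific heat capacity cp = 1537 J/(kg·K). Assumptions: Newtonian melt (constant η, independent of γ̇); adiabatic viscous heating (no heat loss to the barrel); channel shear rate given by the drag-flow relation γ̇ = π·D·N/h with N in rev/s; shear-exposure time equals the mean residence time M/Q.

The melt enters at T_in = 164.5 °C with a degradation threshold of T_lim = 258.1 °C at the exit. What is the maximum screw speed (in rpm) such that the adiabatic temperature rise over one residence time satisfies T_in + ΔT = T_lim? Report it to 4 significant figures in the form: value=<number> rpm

Throughput in SI: Q_s = 269.0 kg/h ÷ 3600 s/h = 0.0747222 kg/s
Mean residence time: t_res = M/Q_s = 12.90 kg / 0.0747222 kg/s = 172.639 s
Geometry in SI: D = 30.4 mm → 0.0304 m, h = 6.43 mm → 0.00643 m
ΔT_a = T_lim − T_in = 258.1 − 164.5 = 93.6 K
γ̇_max² = ΔT_a·ρ·cp/(η·t_res) = 93.6·1078·1537/(3167·172.639) = 283.648 s⁻²
γ̇_max = sqrt(283.648) = 16.8419 s⁻¹
N_max = γ̇_max h / (πD) = 16.8419·0.00643/(π·0.0304) = 1.13391 rev/s → ×60 = 68.0345 rpm

value=68.03 rpm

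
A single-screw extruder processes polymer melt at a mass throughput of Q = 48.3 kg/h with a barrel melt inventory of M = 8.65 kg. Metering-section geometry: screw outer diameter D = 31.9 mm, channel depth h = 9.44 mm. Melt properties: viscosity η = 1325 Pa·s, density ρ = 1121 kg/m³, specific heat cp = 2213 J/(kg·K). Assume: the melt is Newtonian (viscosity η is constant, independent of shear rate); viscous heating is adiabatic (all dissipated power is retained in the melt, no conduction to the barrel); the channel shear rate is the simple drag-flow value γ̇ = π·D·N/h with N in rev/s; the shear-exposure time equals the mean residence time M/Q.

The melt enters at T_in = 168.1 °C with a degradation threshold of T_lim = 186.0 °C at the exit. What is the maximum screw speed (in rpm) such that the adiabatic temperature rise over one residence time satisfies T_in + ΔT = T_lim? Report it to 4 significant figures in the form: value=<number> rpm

Throughput in SI: Q_s = 48.3 kg/h ÷ 3600 s/h = 0.0134167 kg/s
t_res = M / Q_s = 8.65 ÷ 0.0134167 = 644.72 s
Convert to metres: D = 0.0319 m, h = 0.00944 m
Allowable rise: ΔT_a = T_lim − T_in = 186.0 − 168.1 = 17.9 K
γ̇_max² = ΔT_a·ρ·cp/(η·t_res) = 17.9·1121·2213/(1325·644.72) = 51.982 s⁻²
γ̇_max = √51.982 = 7.20985 s⁻¹
N_max = γ̇_max h / (πD) = 7.20985·0.00944/(π·0.0319) = 0.679138 rev/s → ×60 = 40.7483 rpm

value=40.75 rpm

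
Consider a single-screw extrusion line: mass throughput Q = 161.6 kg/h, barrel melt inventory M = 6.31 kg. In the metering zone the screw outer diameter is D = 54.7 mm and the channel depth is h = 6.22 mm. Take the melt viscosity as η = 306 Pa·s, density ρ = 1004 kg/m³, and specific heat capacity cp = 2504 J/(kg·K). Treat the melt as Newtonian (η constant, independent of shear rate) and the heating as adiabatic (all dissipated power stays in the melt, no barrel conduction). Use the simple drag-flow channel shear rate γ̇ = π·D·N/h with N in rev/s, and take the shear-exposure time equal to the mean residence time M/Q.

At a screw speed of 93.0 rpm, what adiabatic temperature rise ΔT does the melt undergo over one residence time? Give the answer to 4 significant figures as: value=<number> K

Throughput in SI: Q_s = 161.6 kg/h ÷ 3600 s/h = 0.0448889 kg/s
Mean residence time: t_res = M/Q_s = 6.31 kg / 0.0448889 kg/s = 140.569 s
D = 54.7 mm = 0.0547 m;  h = 6.22 mm = 0.00622 m;  N = 93.0 rpm / 60 = 1.55 rev/s
Shear rate: γ̇ = πDN/h = π·0.0547·1.55/0.00622 = 42.8231 s⁻¹
ΔT = η·γ̇²·t_res/(ρ·cp) = [306 × 42.8231² × 140.569] / [1004 × 2504] = 31.3762 K

value=31.38 K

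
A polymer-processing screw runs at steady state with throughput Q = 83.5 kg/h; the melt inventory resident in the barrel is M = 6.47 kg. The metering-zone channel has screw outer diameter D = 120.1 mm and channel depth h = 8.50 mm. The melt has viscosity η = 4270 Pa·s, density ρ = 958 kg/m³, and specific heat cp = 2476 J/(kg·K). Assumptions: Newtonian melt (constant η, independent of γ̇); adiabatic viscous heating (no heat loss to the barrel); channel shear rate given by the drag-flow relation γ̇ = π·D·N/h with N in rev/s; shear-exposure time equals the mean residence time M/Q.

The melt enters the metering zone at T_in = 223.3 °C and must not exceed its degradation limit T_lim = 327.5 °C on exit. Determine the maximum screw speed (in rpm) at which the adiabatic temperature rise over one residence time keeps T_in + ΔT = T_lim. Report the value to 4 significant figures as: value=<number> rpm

Convert throughput: Q = 83.5 kg/h = 83.5/3600 = 0.0231944 kg/s
t_res = M / Q_s = 6.47 / 0.0231944 = 278.946 s
Geometry in SI: D = 120.1 mm → 0.1201 m, h = 8.50 mm → 0.0085 m
ΔT_a = T_lim − T_in = 327.5 − 223.3 = 104.2 K
γ̇_max² = ΔT_a·ρ·cp/(η·t_res) = 104.2·958·2476/(4270·278.946) = 207.508 s⁻²
γ̇_max = √207.508 = 14.4052 s⁻¹
N_max = γ̇_max·h / (π·D) = 14.4052 · 0.0085 / (π · 0.1201) = 0.324522 rev/s = 19.4713 rpm

value=19.47 rpm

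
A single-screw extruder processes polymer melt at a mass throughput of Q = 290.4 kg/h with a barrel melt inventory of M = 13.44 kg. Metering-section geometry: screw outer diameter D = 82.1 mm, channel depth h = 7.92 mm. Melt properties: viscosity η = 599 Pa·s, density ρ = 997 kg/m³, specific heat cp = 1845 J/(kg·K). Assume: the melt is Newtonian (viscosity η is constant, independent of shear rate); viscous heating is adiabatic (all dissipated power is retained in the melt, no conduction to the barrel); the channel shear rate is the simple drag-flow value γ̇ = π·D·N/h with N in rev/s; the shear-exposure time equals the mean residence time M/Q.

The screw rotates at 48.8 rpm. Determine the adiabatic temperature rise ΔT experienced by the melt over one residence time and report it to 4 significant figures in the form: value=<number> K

Throughput in SI: Q_s = 290.4 kg/h ÷ 3600 s/h = 0.0806667 kg/s
t_res = M / Q_s = 13.44 / 0.0806667 = 166.612 s
Convert to SI: D = 0.0821 m, h = 0.00792 m, N = 48.8/60 = 0.813333 rev/s
γ̇ = π·D·N / h = π · 0.0821 · 0.813333 / 0.00792 = 26.4872 s⁻¹
ΔT = η·γ̇²·t_res / (ρ·cp) = 599 · (26.4872)² · 166.612 / (997 · 1845) = 38.0639 K

value=38.06 K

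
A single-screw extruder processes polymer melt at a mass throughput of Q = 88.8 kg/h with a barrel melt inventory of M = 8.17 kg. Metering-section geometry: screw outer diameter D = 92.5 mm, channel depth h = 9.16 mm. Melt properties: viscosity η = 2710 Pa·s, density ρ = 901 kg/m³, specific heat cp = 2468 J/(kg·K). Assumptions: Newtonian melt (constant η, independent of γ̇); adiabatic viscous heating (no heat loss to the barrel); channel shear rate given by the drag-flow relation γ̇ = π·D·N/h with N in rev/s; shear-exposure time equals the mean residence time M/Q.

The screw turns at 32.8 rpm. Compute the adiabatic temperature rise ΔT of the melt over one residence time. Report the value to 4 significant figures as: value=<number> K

Q_s = Q / 3600 = 88.8 / 3600 = 0.0246667 kg/s
t_res = M / Q_s = 8.17 ÷ 0.0246667 = 331.216 s
D = 92.5 mm = 0.0925 m;  h = 9.16 mm = 0.00916 m;  N = 32.8 rpm / 60 = 0.546667 rev/s
γ̇ = π D N / h = (π)(0.0925)(0.546667) / 0.00916 = 17.3428 s⁻¹
ΔT = η·γ̇²·t_res / (ρ·cp) = 2710 · (17.3428)² · 331.216 / (901 · 2468) = 121.408 K

value=121.4 K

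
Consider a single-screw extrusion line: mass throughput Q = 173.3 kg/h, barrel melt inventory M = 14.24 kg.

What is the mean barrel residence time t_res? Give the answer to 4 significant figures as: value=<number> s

value=295.8 s

Convert throughput: Q = 173.3 kg/h = 173.3/3600 = 0.0481389 kg/s
t_res = M / Q_s = 14.24 / 0.0481389 = 295.811 s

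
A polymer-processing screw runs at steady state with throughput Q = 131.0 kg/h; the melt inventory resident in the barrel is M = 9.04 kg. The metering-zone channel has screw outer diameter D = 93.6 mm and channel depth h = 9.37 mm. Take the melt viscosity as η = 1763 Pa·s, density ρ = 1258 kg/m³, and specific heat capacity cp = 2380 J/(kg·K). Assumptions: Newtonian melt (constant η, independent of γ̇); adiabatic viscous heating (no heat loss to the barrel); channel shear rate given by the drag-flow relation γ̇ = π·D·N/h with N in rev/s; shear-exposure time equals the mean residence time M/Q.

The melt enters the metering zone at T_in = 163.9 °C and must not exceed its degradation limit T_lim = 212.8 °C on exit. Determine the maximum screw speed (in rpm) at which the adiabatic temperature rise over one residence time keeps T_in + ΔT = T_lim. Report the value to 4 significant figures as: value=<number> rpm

value=34.96 rpm

Convert throughput: Q = 131.0 kg/h = 131.0/3600 = 0.0363889 kg/s
Mean residence time: t_res = M/Q_s = 9.04 kg / 0.0363889 kg/s = 248.427 s
Convert to metres: D = 0.0936 m, h = 0.00937 m
ΔT_a = T_lim − T_in = 212.8 °C − 163.9 °C = 48.9 K
γ̇_max² = ΔT_a·ρ·cp/(η·t_res) = 48.9·1258·2380/(1763·248.427) = 334.283 s⁻²
Take the square root: γ̇_max = √(334.283) = 18.2834 s⁻¹
N_max = γ̇_max h / (πD) = 18.2834·0.00937/(π·0.0936) = 0.582601 rev/s → ×60 = 34.9561 rpm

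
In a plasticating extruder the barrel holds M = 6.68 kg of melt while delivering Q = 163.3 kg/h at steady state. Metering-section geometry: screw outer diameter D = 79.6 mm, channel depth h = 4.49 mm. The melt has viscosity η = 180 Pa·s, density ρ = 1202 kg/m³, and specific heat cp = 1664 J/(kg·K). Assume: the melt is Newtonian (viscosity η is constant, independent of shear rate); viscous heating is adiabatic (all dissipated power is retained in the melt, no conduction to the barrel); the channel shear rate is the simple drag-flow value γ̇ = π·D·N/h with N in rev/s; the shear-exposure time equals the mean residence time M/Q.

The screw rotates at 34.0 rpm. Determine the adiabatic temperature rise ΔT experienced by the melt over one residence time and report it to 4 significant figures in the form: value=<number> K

value=13.20 K

Q_s = Q / 3600 = 163.3 / 3600 = 0.0453611 kg/s
Mean residence time: t_res = M/Q_s = 6.68 kg / 0.0453611 kg/s = 147.263 s
Convert to SI: D = 0.0796 m, h = 0.00449 m, N = 34.0/60 = 0.566667 rev/s
γ̇ = π·D·N / h = π · 0.0796 · 0.566667 / 0.00449 = 31.5605 s⁻¹
ΔT = η·γ̇²·t_res/(ρ·cp) = [180 × 31.5605² × 147.263] / [1202 × 1664] = 13.2007 K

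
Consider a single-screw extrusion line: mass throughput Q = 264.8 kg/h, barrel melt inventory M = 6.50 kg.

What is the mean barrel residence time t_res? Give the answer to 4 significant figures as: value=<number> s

value=88.37 s

Throughput in SI: Q_s = 264.8 kg/h ÷ 3600 s/h = 0.0735556 kg/s
Mean residence time: t_res = M/Q_s = 6.50 kg / 0.0735556 kg/s = 88.3686 s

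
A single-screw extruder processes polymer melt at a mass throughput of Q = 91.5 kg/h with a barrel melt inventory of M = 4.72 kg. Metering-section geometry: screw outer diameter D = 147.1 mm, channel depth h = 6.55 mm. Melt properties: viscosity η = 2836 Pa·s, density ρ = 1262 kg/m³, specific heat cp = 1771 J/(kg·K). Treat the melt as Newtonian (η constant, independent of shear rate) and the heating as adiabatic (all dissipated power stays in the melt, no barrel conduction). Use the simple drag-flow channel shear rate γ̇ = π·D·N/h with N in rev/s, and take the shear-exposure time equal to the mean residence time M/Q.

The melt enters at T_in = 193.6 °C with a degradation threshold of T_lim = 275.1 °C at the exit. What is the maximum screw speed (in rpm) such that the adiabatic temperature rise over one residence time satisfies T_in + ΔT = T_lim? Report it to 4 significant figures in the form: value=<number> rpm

value=15.82 rpm

Convert throughput: Q = 91.5 kg/h = 91.5/3600 = 0.0254167 kg/s
t_res = M / Q_s = 4.72 / 0.0254167 = 185.705 s
Convert to metres: D = 0.1471 m, h = 0.00655 m
ΔT_a = T_lim − T_in = 275.1 − 193.6 = 81.5 K
γ̇_max² = ΔT_a·ρ·cp / (η·t_res) = [81.5 × 1262 × 1771] / [2836 × 185.705] = 345.864 s⁻²
γ̇_max = sqrt(345.864) = 18.5974 s⁻¹
N_max = γ̇_max h / (πD) = 18.5974·0.00655/(π·0.1471) = 0.263592 rev/s → ×60 = 15.8155 rpm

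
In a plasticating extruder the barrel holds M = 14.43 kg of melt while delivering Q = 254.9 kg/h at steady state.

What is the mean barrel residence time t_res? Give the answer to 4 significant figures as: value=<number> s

value=203.8 s

Throughput in SI: Q_s = 254.9 kg/h ÷ 3600 s/h = 0.0708056 kg/s
Mean residence time: t_res = M/Q_s = 14.43 kg / 0.0708056 kg/s = 203.798 s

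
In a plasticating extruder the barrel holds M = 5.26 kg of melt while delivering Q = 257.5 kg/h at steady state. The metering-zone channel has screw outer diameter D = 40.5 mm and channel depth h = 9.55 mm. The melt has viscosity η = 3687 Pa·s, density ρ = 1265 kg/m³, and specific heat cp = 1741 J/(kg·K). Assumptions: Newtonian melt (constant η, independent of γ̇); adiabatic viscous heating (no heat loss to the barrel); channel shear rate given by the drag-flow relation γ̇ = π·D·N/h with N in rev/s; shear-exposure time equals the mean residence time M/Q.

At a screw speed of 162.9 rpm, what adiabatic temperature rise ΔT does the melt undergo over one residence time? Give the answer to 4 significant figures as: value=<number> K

value=161.1 K

Convert throughput: Q = 257.5 kg/h = 257.5/3600 = 0.0715278 kg/s
t_res = M / Q_s = 5.26 / 0.0715278 = 73.5379 s
Convert to SI: D = 0.0405 m, h = 0.00955 m, N = 162.9/60 = 2.715 rev/s
γ̇ = π·D·N / h = π · 0.0405 · 2.715 / 0.00955 = 36.1719 s⁻¹
Adiabatic rise: ΔT = η γ̇² t_res / (ρ cp) = 3687·(36.1719)²·73.5379 / (1265·1741) = 161.078 K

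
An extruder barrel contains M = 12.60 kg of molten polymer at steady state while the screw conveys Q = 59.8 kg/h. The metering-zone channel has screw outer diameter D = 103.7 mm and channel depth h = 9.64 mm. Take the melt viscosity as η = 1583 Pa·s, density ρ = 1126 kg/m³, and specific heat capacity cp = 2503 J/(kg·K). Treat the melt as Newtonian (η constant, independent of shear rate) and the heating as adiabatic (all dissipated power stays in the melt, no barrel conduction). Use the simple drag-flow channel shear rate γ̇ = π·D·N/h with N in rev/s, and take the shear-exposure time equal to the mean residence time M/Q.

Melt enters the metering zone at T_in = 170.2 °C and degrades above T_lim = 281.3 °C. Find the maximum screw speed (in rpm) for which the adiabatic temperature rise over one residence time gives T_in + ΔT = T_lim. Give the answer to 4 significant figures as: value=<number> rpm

Throughput in SI: Q_s = 59.8 kg/h ÷ 3600 s/h = 0.0166111 kg/s
Mean residence time: t_res = M/Q_s = 12.60 kg / 0.0166111 kg/s = 758.528 s
Convert to metres: D = 0.1037 m, h = 0.00964 m
ΔT_a = T_lim − T_in = 281.3 − 170.2 = 111.1 K
γ̇_max² = ΔT_a·ρ·cp/(η·t_res) = 111.1·1126·2503/(1583·758.528) = 260.772 s⁻²
Take the square root: γ̇_max = √(260.772) = 16.1484 s⁻¹
N_max = γ̇_max·h / (π·D) = 16.1484 · 0.00964 / (π · 0.1037) = 0.477836 rev/s = 28.6701 rpm

value=28.67 rpm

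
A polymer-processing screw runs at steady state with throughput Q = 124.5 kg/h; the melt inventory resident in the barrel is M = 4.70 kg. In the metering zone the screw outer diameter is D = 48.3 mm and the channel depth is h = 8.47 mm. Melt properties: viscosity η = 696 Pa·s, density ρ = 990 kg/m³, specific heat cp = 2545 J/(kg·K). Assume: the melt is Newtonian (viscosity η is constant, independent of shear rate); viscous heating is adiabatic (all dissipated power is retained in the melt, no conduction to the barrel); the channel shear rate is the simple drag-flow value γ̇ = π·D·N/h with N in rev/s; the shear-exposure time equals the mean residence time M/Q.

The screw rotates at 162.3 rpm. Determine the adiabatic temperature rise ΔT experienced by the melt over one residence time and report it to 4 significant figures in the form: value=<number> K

value=88.16 K

Q_s = Q / 3600 = 124.5 / 3600 = 0.0345833 kg/s
t_res = M / Q_s = 4.70 / 0.0345833 = 135.904 s
Geometry in metres: D = 48.3 mm → 0.0483 m, h = 8.47 mm → 0.00847 m; screw speed N = 162.3 rpm = 2.705 rev/s
γ̇ = π·D·N / h = π · 0.0483 · 2.705 / 0.00847 = 48.4597 s⁻¹
ΔT = η·γ̇²·t_res / (ρ·cp) = 696 · (48.4597)² · 135.904 / (990 · 2545) = 88.1615 K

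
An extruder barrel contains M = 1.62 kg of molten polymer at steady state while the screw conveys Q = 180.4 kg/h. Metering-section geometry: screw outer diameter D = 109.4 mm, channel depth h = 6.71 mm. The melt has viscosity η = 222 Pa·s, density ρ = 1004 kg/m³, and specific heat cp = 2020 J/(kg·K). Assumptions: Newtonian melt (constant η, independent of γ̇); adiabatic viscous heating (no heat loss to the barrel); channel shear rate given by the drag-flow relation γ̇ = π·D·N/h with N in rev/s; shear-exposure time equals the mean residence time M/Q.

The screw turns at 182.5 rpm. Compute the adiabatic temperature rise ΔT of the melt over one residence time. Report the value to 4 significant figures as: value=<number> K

value=85.89 K

Convert throughput: Q = 180.4 kg/h = 180.4/3600 = 0.0501111 kg/s
t_res = M / Q_s = 1.62 ÷ 0.0501111 = 32.3282 s
D = 109.4 mm = 0.1094 m;  h = 6.71 mm = 0.00671 m;  N = 182.5 rpm / 60 = 3.04167 rev/s
Shear rate: γ̇ = πDN/h = π·0.1094·3.04167/0.00671 = 155.796 s⁻¹
Adiabatic rise: ΔT = η γ̇² t_res / (ρ cp) = 222·(155.796)²·32.3282 / (1004·2020) = 85.8937 K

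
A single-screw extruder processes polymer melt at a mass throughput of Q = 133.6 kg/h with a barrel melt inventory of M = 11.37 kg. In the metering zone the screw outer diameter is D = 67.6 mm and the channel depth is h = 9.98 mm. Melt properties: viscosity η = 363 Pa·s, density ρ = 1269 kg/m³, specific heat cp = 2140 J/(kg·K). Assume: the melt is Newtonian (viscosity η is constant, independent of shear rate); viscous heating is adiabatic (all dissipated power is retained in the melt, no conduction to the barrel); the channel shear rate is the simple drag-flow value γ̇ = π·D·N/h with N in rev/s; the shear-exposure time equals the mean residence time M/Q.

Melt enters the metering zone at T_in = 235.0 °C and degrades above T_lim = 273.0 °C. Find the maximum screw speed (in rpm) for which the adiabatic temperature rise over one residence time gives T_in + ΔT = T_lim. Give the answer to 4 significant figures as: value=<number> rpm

Throughput in SI: Q_s = 133.6 kg/h ÷ 3600 s/h = 0.0371111 kg/s
Mean residence time: t_res = M/Q_s = 11.37 kg / 0.0371111 kg/s = 306.377 s
Geometry in SI: D = 67.6 mm → 0.0676 m, h = 9.98 mm → 0.00998 m
ΔT_a = T_lim − T_in = 273.0 °C − 235.0 °C = 38 K
γ̇_max² = ΔT_a·ρ·cp / (η·t_res) = [38 × 1269 × 2140] / [363 × 306.377] = 927.889 s⁻²
γ̇_max = sqrt(927.889) = 30.4613 s⁻¹
Solve γ̇ = πDN/h for N: N_max = γ̇_max·h/(π·D) = 30.4613 × 0.00998 / (π × 0.0676) = 1.43147 rev/s = 85.8881 rpm

value=85.89 rpm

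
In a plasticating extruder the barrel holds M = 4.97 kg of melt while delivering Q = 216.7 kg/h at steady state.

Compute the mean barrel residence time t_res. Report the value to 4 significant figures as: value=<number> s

Convert throughput: Q = 216.7 kg/h = 216.7/3600 = 0.0601944 kg/s
Mean residence time: t_res = M/Q_s = 4.97 kg / 0.0601944 kg/s = 82.5658 s

value=82.57 s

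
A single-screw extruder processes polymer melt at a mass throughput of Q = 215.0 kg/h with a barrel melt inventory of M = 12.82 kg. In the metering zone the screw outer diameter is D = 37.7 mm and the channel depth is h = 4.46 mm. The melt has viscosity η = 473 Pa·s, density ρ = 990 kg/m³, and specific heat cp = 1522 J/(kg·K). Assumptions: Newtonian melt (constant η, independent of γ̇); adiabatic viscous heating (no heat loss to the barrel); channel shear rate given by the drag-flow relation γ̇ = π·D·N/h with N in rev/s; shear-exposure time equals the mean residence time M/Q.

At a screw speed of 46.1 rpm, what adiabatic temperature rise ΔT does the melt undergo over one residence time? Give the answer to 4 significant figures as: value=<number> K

Q_s = Q / 3600 = 215.0 / 3600 = 0.0597222 kg/s
t_res = M / Q_s = 12.82 / 0.0597222 = 214.66 s
Geometry in metres: D = 37.7 mm → 0.0377 m, h = 4.46 mm → 0.00446 m; screw speed N = 46.1 rpm = 0.768333 rev/s
Shear rate: γ̇ = πDN/h = π·0.0377·0.768333/0.00446 = 20.4036 s⁻¹
Adiabatic rise: ΔT = η γ̇² t_res / (ρ cp) = 473·(20.4036)²·214.66 / (990·1522) = 28.0527 K

value=28.05 K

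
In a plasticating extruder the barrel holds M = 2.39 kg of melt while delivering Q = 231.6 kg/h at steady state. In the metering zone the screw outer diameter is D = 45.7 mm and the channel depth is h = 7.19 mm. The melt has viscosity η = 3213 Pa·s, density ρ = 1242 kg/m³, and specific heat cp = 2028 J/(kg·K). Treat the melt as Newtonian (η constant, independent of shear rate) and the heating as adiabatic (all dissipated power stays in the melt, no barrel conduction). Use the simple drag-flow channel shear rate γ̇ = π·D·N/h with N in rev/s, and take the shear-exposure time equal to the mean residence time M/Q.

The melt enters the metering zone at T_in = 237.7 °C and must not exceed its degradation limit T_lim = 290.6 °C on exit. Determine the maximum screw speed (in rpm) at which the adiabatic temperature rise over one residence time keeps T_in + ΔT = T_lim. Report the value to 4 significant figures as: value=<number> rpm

Throughput in SI: Q_s = 231.6 kg/h ÷ 3600 s/h = 0.0643333 kg/s
t_res = M / Q_s = 2.39 ÷ 0.0643333 = 37.1503 s
Geometry in SI: D = 45.7 mm → 0.0457 m, h = 7.19 mm → 0.00719 m
ΔT_a = T_lim − T_in = 290.6 − 237.7 = 52.9 K
γ̇_max² = ΔT_a·ρ·cp / (η·t_res) = [52.9 × 1242 × 2028] / [3213 × 37.1503] = 1116.28 s⁻²
Take the square root: γ̇_max = √(1116.28) = 33.4108 s⁻¹
N_max = γ̇_max h / (πD) = 33.4108·0.00719/(π·0.0457) = 1.6732 rev/s → ×60 = 100.392 rpm

value=100.4 rpm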